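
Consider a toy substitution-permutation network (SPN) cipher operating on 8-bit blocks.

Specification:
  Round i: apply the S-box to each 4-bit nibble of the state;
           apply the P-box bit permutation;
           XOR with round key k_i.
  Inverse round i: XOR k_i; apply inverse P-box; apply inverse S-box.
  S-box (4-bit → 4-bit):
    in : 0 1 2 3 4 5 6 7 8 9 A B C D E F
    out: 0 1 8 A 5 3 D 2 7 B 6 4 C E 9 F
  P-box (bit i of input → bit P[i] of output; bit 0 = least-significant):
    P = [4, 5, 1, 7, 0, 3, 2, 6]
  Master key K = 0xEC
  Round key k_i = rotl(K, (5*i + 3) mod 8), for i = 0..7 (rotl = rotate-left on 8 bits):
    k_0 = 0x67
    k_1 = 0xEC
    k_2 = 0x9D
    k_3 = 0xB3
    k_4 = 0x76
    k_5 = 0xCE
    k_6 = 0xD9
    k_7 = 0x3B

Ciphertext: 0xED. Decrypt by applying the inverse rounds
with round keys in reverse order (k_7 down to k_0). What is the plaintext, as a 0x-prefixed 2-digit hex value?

s_0 = ciphertext = 0xED
s_1 = InvRound(s_0, k_7) = 0xC6
s_2 = InvRound(s_1, k_6) = 0x84
s_3 = InvRound(s_2, k_5) = 0x3B
s_4 = InvRound(s_3, k_4) = 0xF0
s_5 = InvRound(s_4, k_3) = 0xEB
s_6 = InvRound(s_5, k_2) = 0xC8
s_7 = InvRound(s_6, k_1) = 0xB7
s_8 = InvRound(s_7, k_0) = 0x2E

0x2E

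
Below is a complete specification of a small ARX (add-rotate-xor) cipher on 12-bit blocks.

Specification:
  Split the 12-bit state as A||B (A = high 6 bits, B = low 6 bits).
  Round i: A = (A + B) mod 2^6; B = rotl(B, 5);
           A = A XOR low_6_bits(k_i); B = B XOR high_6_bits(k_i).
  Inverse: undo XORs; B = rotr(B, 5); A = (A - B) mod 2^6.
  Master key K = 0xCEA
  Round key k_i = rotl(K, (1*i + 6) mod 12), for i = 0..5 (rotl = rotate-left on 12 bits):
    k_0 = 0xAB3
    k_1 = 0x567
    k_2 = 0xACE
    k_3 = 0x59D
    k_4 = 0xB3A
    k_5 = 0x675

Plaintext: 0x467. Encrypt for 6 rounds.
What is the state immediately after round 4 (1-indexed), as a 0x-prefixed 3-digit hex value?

0x53D

s_0 = plaintext = 0x467
s_1 = Round(s_0, k_0) = 0x2D9
s_2 = Round(s_1, k_1) = 0x0F9
s_3 = Round(s_2, k_2) = 0xC97
s_4 = Round(s_3, k_3) = 0x53D
s_5 = Round(s_4, k_4) = 0xAD2
s_6 = Round(s_5, k_5) = 0x210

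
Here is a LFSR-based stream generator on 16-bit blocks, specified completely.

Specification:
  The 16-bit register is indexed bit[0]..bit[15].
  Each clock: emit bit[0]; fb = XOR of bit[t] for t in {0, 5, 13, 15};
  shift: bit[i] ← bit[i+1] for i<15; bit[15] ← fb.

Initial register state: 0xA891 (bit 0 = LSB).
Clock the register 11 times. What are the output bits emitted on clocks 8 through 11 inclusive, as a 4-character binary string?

reg_0 = 0xA891
clock 1: out=1, reg = 0xD448
clock 2: out=0, reg = 0xEA24
clock 3: out=0, reg = 0xF512
clock 4: out=0, reg = 0x7A89
clock 5: out=1, reg = 0x3D44
clock 6: out=0, reg = 0x9EA2
clock 7: out=0, reg = 0x4F51
clock 8: out=1, reg = 0xA7A8
clock 9: out=0, reg = 0xD3D4
clock 10: out=0, reg = 0xE9EA
clock 11: out=0, reg = 0xF4F5

1000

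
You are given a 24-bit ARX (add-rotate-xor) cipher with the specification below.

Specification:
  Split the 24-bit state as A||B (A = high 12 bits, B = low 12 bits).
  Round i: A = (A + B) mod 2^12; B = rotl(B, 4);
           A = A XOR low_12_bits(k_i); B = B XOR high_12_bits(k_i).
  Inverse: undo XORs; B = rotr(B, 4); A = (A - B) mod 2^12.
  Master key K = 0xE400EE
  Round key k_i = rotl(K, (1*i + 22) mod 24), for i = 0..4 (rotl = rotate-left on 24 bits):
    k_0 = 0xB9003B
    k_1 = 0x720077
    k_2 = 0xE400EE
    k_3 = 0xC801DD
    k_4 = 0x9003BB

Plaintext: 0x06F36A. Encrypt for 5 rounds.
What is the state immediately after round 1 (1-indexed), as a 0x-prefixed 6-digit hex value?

0x3E2D33

s_0 = plaintext = 0x06F36A
s_1 = Round(s_0, k_0) = 0x3E2D33
s_2 = Round(s_1, k_1) = 0x16241D
s_3 = Round(s_2, k_2) = 0x591F94
s_4 = Round(s_3, k_3) = 0x4F85CF
s_5 = Round(s_4, k_4) = 0x97C5F5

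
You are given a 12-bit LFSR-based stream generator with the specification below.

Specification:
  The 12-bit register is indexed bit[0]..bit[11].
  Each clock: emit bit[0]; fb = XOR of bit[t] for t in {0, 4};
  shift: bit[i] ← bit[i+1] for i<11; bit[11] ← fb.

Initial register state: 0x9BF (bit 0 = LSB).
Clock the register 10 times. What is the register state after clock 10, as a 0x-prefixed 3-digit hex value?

reg_0 = 0x9BF
clock 1: out=1, reg = 0x4DF
clock 2: out=1, reg = 0x26F
clock 3: out=1, reg = 0x937
clock 4: out=1, reg = 0x49B
clock 5: out=1, reg = 0x24D
clock 6: out=1, reg = 0x926
clock 7: out=0, reg = 0x493
clock 8: out=1, reg = 0x249
clock 9: out=1, reg = 0x924
clock 10: out=0, reg = 0x492

0x492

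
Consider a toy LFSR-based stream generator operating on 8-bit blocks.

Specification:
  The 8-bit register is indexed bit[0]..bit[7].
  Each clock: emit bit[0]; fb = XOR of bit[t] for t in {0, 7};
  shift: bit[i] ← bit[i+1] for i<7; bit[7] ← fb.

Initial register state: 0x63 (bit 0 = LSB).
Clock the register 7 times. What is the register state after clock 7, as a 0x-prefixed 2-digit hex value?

reg_0 = 0x63
clock 1: out=1, reg = 0xB1
clock 2: out=1, reg = 0x58
clock 3: out=0, reg = 0x2C
clock 4: out=0, reg = 0x16
clock 5: out=0, reg = 0x0B
clock 6: out=1, reg = 0x85
clock 7: out=1, reg = 0x42

0x42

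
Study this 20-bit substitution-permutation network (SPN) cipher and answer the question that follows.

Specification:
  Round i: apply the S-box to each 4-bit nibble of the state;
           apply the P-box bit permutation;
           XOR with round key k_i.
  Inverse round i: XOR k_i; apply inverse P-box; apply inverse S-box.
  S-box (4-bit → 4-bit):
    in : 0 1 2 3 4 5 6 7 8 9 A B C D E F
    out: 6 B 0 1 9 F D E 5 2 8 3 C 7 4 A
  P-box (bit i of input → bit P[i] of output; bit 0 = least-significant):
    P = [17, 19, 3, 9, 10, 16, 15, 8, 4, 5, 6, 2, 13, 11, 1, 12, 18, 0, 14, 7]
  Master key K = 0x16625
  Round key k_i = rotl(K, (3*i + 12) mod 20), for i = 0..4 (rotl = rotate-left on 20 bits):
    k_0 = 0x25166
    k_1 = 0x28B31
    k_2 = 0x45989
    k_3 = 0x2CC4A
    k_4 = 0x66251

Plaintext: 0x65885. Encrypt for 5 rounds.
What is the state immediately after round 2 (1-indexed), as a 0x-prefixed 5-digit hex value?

s_0 = plaintext = 0x65885
s_1 = Round(s_0, k_0) = 0xCAFBC
s_2 = Round(s_1, k_1) = 0x3DD9D
s_3 = Round(s_2, k_2) = 0xB71F3
s_4 = Round(s_3, k_3) = 0x5D57D
s_5 = Round(s_4, k_4) = 0x98BAE

0x3DD9D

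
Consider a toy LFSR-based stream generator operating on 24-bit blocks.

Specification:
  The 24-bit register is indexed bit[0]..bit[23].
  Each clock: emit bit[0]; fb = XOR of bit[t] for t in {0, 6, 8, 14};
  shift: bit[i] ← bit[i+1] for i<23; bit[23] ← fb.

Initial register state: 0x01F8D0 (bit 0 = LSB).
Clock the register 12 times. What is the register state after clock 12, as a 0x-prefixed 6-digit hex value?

reg_0 = 0x01F8D0
clock 1: out=0, reg = 0x00FC68
clock 2: out=0, reg = 0x007E34
clock 3: out=0, reg = 0x803F1A
clock 4: out=0, reg = 0xC01F8D
clock 5: out=1, reg = 0x600FC6
clock 6: out=0, reg = 0x3007E3
clock 7: out=1, reg = 0x9803F1
clock 8: out=1, reg = 0xCC01F8
clock 9: out=0, reg = 0x6600FC
clock 10: out=0, reg = 0xB3007E
clock 11: out=0, reg = 0xD9803F
clock 12: out=1, reg = 0xECC01F

0xECC01F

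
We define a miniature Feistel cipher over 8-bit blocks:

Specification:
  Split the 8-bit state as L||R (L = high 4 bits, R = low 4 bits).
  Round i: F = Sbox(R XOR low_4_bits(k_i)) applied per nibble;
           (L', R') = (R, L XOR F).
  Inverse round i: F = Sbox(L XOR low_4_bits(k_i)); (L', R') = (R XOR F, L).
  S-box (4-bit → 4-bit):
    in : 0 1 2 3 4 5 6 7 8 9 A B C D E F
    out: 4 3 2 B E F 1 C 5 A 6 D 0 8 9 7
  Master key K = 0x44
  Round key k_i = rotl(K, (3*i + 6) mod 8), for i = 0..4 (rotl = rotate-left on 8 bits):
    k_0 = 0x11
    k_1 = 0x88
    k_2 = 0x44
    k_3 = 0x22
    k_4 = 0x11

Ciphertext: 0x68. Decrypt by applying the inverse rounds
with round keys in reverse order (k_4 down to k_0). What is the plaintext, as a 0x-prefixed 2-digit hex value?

0x9B

s_0 = ciphertext = 0x68
s_1 = InvRound(s_0, k_4) = 0x46
s_2 = InvRound(s_1, k_3) = 0x74
s_3 = InvRound(s_2, k_2) = 0xF7
s_4 = InvRound(s_3, k_1) = 0xBF
s_5 = InvRound(s_4, k_0) = 0x9B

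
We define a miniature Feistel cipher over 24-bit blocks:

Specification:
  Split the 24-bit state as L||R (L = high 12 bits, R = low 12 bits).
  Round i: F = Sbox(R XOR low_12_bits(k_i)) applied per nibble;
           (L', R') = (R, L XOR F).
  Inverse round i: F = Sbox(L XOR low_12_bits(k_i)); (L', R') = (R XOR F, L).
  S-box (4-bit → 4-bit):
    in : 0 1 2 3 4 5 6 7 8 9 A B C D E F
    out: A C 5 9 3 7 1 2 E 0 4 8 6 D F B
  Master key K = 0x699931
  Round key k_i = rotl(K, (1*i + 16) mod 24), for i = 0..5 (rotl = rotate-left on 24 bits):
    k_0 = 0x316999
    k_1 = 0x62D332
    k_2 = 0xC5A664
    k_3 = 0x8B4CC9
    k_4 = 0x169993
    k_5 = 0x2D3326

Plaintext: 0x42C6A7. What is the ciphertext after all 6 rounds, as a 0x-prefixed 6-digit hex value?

s_0 = plaintext = 0x42C6A7
s_1 = Round(s_0, k_0) = 0x6A7FB3
s_2 = Round(s_1, k_1) = 0xFB304B
s_3 = Round(s_2, k_2) = 0x04BEE8
s_4 = Round(s_3, k_3) = 0xEE8517
s_5 = Round(s_4, k_4) = 0x51780B
s_6 = Round(s_5, k_5) = 0x80BD4A

0x80BD4A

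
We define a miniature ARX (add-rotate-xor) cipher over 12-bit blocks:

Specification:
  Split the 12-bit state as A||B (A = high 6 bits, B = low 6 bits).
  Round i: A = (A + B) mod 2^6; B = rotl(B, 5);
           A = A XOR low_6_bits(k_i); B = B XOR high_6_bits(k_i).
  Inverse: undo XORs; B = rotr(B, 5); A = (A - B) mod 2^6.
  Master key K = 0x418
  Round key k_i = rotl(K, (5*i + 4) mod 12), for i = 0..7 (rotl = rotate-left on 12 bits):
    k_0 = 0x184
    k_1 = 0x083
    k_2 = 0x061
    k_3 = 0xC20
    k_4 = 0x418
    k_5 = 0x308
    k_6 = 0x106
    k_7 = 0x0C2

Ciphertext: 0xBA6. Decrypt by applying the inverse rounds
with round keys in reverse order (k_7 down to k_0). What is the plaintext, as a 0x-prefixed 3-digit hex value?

0x79A

s_0 = ciphertext = 0xBA6
s_1 = InvRound(s_0, k_7) = 0x84B
s_2 = InvRound(s_1, k_6) = 0x25E
s_3 = InvRound(s_2, k_5) = 0x764
s_4 = InvRound(s_3, k_4) = 0x729
s_5 = InvRound(s_4, k_3) = 0x2B2
s_6 = InvRound(s_5, k_2) = 0x127
s_7 = InvRound(s_6, k_1) = 0xF0B
s_8 = InvRound(s_7, k_0) = 0x79A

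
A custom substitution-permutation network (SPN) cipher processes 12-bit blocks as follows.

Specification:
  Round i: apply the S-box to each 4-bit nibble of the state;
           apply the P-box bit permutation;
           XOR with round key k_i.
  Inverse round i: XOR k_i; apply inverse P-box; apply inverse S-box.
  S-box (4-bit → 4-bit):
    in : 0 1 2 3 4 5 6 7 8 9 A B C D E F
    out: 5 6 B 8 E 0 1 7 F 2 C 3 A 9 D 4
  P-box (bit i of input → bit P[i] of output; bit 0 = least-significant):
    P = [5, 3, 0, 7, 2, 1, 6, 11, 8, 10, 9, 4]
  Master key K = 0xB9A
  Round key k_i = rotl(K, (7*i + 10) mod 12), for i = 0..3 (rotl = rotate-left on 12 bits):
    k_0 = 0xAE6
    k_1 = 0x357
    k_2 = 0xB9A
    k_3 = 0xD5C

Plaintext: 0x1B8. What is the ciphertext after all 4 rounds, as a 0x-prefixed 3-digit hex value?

s_0 = plaintext = 0x1B8
s_1 = Round(s_0, k_0) = 0xC49
s_2 = Round(s_1, k_1) = 0xF0D
s_3 = Round(s_2, k_2) = 0x97E
s_4 = Round(s_3, k_3) = 0x9BB

0x9BB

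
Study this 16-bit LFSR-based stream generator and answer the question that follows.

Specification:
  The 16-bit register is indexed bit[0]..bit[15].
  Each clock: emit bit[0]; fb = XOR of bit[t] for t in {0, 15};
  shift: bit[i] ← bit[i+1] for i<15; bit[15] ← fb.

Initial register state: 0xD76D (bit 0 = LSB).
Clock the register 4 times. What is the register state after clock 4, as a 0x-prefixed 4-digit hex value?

reg_0 = 0xD76D
clock 1: out=1, reg = 0x6BB6
clock 2: out=0, reg = 0x35DB
clock 3: out=1, reg = 0x9AED
clock 4: out=1, reg = 0x4D76

0x4D76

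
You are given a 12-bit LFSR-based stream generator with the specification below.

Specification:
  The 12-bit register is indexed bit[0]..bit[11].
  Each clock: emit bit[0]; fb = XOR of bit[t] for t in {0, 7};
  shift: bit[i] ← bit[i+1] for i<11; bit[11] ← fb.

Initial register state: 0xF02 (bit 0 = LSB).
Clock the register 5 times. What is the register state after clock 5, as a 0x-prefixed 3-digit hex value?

0xE78

reg_0 = 0xF02
clock 1: out=0, reg = 0x781
clock 2: out=1, reg = 0x3C0
clock 3: out=0, reg = 0x9E0
clock 4: out=0, reg = 0xCF0
clock 5: out=0, reg = 0xE78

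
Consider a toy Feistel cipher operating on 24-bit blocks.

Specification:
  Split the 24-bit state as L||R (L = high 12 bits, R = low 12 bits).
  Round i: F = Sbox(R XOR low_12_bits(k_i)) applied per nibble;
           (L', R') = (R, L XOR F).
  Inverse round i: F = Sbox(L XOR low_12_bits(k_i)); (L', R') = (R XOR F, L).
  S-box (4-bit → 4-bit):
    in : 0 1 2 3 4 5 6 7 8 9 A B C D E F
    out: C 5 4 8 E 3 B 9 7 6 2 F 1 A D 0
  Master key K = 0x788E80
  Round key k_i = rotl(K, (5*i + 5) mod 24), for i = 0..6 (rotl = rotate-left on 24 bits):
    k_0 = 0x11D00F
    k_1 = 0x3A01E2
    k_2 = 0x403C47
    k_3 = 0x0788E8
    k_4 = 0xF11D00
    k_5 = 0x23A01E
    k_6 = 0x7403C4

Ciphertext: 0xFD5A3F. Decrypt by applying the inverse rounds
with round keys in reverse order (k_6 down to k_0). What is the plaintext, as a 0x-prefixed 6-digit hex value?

s_0 = ciphertext = 0xFD5A3F
s_1 = InvRound(s_0, k_6) = 0xB6AFD5
s_2 = InvRound(s_1, k_5) = 0x04BB6A
s_3 = InvRound(s_2, k_4) = 0x18504B
s_4 = InvRound(s_3, k_3) = 0x6F1185
s_5 = InvRound(s_4, k_2) = 0x37E6F1
s_6 = InvRound(s_5, k_1) = 0x29037E
s_7 = InvRound(s_6, k_0) = 0x71E290

0x71E290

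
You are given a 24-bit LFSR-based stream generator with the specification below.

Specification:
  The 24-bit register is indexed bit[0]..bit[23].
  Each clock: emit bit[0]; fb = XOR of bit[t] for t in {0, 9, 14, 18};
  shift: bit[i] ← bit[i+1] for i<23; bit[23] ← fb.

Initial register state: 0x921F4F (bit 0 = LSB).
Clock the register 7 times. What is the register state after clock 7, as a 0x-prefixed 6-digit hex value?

reg_0 = 0x921F4F
clock 1: out=1, reg = 0x490FA7
clock 2: out=1, reg = 0x2487D3
clock 3: out=1, reg = 0x9243E9
clock 4: out=1, reg = 0xC921F4
clock 5: out=0, reg = 0x6490FA
clock 6: out=0, reg = 0xB2487D
clock 7: out=1, reg = 0x59243E

0x59243E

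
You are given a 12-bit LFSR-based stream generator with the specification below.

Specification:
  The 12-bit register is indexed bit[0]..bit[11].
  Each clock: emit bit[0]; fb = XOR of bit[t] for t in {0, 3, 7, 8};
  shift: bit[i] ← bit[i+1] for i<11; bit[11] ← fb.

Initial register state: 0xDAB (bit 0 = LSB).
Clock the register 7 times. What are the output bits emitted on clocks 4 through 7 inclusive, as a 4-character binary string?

1010

reg_0 = 0xDAB
clock 1: out=1, reg = 0x6D5
clock 2: out=1, reg = 0x36A
clock 3: out=0, reg = 0x1B5
clock 4: out=1, reg = 0x8DA
clock 5: out=0, reg = 0x46D
clock 6: out=1, reg = 0x236
clock 7: out=0, reg = 0x11B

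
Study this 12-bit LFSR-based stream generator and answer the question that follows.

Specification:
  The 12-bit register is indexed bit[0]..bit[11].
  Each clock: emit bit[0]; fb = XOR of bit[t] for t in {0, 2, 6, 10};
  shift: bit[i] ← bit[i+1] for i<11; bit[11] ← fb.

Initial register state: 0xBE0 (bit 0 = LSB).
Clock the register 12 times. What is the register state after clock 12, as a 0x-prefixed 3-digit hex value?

0xFB1

reg_0 = 0xBE0
clock 1: out=0, reg = 0xDF0
clock 2: out=0, reg = 0x6F8
clock 3: out=0, reg = 0x37C
clock 4: out=0, reg = 0x1BE
clock 5: out=0, reg = 0x8DF
clock 6: out=1, reg = 0xC6F
clock 7: out=1, reg = 0x637
clock 8: out=1, reg = 0xB1B
clock 9: out=1, reg = 0xD8D
clock 10: out=1, reg = 0xEC6
clock 11: out=0, reg = 0xF63
clock 12: out=1, reg = 0xFB1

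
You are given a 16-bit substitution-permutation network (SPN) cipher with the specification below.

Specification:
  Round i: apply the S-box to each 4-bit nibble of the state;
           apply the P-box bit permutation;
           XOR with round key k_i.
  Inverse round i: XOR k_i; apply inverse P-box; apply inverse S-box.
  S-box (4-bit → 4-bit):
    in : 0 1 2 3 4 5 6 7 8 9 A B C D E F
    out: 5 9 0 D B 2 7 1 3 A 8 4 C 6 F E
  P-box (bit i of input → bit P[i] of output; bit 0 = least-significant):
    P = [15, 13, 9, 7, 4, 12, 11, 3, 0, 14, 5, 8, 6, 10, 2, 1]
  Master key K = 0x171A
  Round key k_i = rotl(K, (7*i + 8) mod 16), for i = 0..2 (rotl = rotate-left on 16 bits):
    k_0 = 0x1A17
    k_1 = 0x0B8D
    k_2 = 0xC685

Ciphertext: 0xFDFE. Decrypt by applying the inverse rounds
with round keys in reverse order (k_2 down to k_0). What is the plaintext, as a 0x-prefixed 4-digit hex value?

s_0 = ciphertext = 0xFDFE
s_1 = InvRound(s_0, k_2) = 0x13ED
s_2 = InvRound(s_1, k_1) = 0x7BD2
s_3 = InvRound(s_2, k_0) = 0x0429

0x0429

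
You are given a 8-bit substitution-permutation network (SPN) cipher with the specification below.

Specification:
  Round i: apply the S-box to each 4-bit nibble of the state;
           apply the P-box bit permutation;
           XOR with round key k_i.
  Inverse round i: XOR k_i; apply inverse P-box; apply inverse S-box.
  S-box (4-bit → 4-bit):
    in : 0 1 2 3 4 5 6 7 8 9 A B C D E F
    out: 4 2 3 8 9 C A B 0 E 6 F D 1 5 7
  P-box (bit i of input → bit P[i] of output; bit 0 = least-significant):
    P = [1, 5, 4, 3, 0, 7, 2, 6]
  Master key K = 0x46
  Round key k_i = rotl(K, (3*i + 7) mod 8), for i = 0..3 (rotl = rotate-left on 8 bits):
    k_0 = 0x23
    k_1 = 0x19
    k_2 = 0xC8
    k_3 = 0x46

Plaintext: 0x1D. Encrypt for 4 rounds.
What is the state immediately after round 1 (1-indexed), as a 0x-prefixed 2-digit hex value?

0xA1

s_0 = plaintext = 0x1D
s_1 = Round(s_0, k_0) = 0xA1
s_2 = Round(s_1, k_1) = 0xBD
s_3 = Round(s_2, k_2) = 0x0F
s_4 = Round(s_3, k_3) = 0x70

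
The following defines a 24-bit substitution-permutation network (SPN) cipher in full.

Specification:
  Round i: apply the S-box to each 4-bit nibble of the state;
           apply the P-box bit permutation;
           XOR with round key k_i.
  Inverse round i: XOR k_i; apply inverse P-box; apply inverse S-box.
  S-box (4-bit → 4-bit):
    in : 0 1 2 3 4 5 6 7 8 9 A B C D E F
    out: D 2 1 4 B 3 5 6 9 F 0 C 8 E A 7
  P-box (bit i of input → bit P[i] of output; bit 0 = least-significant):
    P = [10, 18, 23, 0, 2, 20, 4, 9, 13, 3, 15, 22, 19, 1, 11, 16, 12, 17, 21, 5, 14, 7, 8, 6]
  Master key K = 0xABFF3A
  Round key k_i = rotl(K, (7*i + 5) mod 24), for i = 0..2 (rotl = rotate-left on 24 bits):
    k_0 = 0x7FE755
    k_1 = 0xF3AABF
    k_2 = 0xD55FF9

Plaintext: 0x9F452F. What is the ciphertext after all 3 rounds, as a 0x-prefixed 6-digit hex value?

0xCC1136

s_0 = plaintext = 0x9F452F
s_1 = Round(s_0, k_0) = 0xD0929B
s_2 = Round(s_1, k_1) = 0x4A9148
s_3 = Round(s_2, k_2) = 0xCC1136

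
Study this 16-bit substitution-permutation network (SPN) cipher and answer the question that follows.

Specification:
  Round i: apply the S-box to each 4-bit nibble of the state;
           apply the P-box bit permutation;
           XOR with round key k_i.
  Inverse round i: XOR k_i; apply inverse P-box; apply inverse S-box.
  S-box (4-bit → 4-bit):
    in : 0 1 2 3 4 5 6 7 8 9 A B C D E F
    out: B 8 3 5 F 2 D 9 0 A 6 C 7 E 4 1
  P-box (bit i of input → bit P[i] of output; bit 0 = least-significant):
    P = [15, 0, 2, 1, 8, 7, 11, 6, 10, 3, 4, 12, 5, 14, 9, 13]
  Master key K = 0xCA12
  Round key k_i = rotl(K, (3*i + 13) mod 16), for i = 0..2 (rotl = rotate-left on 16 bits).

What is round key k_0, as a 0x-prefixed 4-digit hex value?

K = 0xCA12
k_0 = rotl(K, (3*0+13) mod 16) = rotl(K, 13) = 0x5942

0x5942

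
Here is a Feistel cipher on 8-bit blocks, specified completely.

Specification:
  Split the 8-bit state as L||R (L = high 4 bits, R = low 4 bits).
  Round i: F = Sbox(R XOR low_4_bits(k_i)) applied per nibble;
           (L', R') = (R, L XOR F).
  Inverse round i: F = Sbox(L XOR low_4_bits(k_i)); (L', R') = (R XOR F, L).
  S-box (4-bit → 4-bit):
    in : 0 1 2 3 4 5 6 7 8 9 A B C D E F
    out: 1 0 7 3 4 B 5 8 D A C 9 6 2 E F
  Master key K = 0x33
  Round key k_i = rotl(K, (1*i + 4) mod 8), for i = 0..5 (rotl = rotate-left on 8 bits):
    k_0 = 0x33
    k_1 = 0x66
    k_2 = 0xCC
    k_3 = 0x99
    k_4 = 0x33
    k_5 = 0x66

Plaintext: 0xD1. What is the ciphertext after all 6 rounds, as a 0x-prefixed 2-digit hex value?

s_0 = plaintext = 0xD1
s_1 = Round(s_0, k_0) = 0x1A
s_2 = Round(s_1, k_1) = 0xA7
s_3 = Round(s_2, k_2) = 0x73
s_4 = Round(s_3, k_3) = 0x3B
s_5 = Round(s_4, k_4) = 0xBE
s_6 = Round(s_5, k_5) = 0xE6

0xE6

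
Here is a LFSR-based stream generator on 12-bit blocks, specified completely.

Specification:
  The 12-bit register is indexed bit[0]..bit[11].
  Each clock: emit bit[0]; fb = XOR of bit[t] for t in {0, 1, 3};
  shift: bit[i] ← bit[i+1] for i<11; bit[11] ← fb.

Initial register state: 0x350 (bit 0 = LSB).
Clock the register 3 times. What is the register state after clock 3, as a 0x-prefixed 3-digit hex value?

0x46A

reg_0 = 0x350
clock 1: out=0, reg = 0x1A8
clock 2: out=0, reg = 0x8D4
clock 3: out=0, reg = 0x46A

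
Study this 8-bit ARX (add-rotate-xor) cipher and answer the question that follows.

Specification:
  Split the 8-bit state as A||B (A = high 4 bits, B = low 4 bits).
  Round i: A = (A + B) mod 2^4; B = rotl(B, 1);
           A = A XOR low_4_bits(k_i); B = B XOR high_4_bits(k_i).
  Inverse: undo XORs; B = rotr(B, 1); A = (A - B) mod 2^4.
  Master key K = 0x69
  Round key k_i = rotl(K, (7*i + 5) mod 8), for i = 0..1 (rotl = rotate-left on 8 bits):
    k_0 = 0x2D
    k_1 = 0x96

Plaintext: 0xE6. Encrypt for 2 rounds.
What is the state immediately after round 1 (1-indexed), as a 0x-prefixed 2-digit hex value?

0x9E

s_0 = plaintext = 0xE6
s_1 = Round(s_0, k_0) = 0x9E
s_2 = Round(s_1, k_1) = 0x14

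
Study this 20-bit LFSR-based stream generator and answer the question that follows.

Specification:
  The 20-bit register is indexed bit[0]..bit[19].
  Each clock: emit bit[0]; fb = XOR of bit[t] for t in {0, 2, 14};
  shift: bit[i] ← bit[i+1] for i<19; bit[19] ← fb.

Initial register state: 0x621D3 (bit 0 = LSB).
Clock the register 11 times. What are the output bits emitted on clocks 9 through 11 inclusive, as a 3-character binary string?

reg_0 = 0x621D3
clock 1: out=1, reg = 0xB10E9
clock 2: out=1, reg = 0xD8874
clock 3: out=0, reg = 0xEC43A
clock 4: out=0, reg = 0xF621D
clock 5: out=1, reg = 0xFB10E
clock 6: out=0, reg = 0xFD887
clock 7: out=1, reg = 0xFEC43
clock 8: out=1, reg = 0x7F621
clock 9: out=1, reg = 0x3FB10
clock 10: out=0, reg = 0x9FD88
clock 11: out=0, reg = 0xCFEC4

100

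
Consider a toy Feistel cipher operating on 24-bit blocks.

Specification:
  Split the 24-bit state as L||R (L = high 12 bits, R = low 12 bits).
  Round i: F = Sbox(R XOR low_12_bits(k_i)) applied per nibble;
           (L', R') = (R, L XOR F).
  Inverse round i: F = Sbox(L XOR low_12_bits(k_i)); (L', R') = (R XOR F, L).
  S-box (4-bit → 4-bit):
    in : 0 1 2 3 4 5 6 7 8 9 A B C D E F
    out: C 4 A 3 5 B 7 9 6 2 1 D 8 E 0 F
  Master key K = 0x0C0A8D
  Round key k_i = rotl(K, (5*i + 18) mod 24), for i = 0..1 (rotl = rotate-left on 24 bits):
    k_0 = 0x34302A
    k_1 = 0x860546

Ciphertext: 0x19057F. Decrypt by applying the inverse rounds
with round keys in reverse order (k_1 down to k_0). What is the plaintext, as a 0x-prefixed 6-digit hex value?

0xD4A098

s_0 = ciphertext = 0x19057F
s_1 = InvRound(s_0, k_1) = 0x098190
s_2 = InvRound(s_1, k_0) = 0xD4A098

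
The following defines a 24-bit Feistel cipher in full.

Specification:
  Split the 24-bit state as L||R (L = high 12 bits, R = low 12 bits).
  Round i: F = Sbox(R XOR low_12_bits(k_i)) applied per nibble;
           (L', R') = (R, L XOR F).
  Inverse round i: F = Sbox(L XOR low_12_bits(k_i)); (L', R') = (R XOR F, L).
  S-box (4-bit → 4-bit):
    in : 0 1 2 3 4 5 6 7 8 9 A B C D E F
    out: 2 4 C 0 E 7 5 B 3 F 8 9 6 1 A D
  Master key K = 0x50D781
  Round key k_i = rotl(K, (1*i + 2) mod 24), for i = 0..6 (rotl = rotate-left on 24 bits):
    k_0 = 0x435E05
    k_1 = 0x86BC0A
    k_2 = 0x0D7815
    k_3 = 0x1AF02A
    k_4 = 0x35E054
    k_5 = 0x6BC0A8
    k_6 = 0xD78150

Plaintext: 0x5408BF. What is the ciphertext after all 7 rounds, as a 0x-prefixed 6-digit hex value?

0x1A8818

s_0 = plaintext = 0x5408BF
s_1 = Round(s_0, k_0) = 0x8BF0D8
s_2 = Round(s_1, k_1) = 0x0D8EA3
s_3 = Round(s_2, k_2) = 0xEA354D
s_4 = Round(s_3, k_3) = 0x54D9F8
s_5 = Round(s_4, k_4) = 0x9F8ACB
s_6 = Round(s_5, k_5) = 0xACB1A8
s_7 = Round(s_6, k_6) = 0x1A8818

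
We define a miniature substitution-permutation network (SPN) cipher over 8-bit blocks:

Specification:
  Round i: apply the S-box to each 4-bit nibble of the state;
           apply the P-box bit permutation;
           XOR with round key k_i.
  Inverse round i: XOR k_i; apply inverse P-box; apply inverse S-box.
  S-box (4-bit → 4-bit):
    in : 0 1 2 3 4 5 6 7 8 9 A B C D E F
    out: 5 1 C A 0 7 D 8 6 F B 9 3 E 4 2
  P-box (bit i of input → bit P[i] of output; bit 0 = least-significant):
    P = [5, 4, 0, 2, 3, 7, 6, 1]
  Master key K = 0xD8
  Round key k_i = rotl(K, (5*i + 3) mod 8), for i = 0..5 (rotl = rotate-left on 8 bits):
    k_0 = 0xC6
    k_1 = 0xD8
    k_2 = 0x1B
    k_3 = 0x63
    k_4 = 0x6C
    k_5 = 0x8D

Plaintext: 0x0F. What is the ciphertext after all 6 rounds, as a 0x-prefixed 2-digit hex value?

s_0 = plaintext = 0x0F
s_1 = Round(s_0, k_0) = 0x9E
s_2 = Round(s_1, k_1) = 0x13
s_3 = Round(s_2, k_2) = 0x07
s_4 = Round(s_3, k_3) = 0x2F
s_5 = Round(s_4, k_4) = 0x3E
s_6 = Round(s_5, k_5) = 0x0E

0x0E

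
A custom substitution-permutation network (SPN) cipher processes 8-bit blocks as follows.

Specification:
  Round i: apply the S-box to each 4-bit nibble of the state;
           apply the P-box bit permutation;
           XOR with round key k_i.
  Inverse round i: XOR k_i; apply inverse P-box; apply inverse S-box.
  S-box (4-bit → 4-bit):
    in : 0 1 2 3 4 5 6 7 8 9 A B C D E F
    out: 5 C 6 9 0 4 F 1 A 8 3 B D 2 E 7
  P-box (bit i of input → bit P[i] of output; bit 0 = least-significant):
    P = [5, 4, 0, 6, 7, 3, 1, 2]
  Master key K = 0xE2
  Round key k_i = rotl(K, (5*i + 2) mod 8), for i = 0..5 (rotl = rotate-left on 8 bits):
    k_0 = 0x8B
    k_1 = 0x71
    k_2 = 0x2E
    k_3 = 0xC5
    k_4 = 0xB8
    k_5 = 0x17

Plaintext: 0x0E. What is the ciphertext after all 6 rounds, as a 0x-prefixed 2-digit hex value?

0xA2

s_0 = plaintext = 0x0E
s_1 = Round(s_0, k_0) = 0x58
s_2 = Round(s_1, k_1) = 0x23
s_3 = Round(s_2, k_2) = 0x44
s_4 = Round(s_3, k_3) = 0xC5
s_5 = Round(s_4, k_4) = 0x3F
s_6 = Round(s_5, k_5) = 0xA2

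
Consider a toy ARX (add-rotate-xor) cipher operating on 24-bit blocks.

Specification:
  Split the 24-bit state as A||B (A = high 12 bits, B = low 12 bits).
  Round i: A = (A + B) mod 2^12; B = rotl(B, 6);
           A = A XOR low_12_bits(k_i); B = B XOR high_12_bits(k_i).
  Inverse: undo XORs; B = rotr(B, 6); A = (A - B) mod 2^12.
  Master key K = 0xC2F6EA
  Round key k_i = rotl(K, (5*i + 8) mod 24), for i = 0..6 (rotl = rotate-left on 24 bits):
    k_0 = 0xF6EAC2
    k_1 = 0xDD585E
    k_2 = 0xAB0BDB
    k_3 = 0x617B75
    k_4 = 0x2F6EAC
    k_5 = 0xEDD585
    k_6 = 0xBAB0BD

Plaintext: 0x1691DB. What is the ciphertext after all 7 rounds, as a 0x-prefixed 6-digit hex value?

0x41AD90

s_0 = plaintext = 0x1691DB
s_1 = Round(s_0, k_0) = 0x9869A9
s_2 = Round(s_1, k_1) = 0xB717B3
s_3 = Round(s_2, k_2) = 0x8FF66E
s_4 = Round(s_3, k_3) = 0x418D8E
s_5 = Round(s_4, k_4) = 0xF0A140
s_6 = Round(s_5, k_5) = 0x5CFED8
s_7 = Round(s_6, k_6) = 0x41AD90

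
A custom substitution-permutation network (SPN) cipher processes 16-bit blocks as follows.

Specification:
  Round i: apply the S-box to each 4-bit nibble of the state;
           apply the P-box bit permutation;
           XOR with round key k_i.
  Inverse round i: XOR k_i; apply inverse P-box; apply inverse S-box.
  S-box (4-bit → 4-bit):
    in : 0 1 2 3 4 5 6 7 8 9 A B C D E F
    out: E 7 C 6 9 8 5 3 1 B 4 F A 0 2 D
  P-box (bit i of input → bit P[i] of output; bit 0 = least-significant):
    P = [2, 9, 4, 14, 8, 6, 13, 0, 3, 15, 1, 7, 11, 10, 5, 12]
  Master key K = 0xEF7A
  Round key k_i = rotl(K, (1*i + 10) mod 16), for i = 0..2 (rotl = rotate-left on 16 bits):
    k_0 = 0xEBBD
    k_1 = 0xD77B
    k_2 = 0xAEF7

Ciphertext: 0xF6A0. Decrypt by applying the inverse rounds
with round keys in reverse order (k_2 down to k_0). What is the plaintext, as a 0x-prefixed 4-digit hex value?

0x0640

s_0 = ciphertext = 0xF6A0
s_1 = InvRound(s_0, k_2) = 0x4ACF
s_2 = InvRound(s_1, k_1) = 0xBC86
s_3 = InvRound(s_2, k_0) = 0x0640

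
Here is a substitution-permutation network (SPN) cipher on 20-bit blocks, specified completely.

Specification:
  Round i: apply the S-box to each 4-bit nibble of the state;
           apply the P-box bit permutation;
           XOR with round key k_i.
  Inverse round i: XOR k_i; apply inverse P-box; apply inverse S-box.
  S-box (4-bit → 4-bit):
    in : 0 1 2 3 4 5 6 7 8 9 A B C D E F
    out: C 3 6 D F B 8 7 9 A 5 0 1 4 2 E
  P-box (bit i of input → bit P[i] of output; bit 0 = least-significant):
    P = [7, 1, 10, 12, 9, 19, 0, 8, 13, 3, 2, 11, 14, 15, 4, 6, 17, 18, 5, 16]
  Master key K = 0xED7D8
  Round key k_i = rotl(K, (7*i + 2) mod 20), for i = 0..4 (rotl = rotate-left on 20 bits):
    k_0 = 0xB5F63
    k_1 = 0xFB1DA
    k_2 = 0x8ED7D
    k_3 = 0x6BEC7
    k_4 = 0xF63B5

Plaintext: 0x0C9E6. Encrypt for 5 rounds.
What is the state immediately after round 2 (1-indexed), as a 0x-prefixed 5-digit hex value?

s_0 = plaintext = 0x0C9E6
s_1 = Round(s_0, k_0) = 0x2074B
s_2 = Round(s_1, k_1) = 0x392A7
s_3 = Round(s_2, k_2) = 0xB6B92
s_4 = Round(s_3, k_3) = 0xEBB85
s_5 = Round(s_4, k_4) = 0xB7037

0x392A7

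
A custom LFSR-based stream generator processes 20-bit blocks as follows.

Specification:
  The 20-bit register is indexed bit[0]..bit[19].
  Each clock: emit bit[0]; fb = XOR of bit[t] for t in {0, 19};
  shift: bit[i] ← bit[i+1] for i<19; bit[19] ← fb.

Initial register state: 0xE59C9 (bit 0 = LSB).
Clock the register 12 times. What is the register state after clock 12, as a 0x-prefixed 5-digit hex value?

0x8B8E5

reg_0 = 0xE59C9
clock 1: out=1, reg = 0x72CE4
clock 2: out=0, reg = 0x39672
clock 3: out=0, reg = 0x1CB39
clock 4: out=1, reg = 0x8E59C
clock 5: out=0, reg = 0xC72CE
clock 6: out=0, reg = 0xE3967
clock 7: out=1, reg = 0x71CB3
clock 8: out=1, reg = 0xB8E59
clock 9: out=1, reg = 0x5C72C
clock 10: out=0, reg = 0x2E396
clock 11: out=0, reg = 0x171CB
clock 12: out=1, reg = 0x8B8E5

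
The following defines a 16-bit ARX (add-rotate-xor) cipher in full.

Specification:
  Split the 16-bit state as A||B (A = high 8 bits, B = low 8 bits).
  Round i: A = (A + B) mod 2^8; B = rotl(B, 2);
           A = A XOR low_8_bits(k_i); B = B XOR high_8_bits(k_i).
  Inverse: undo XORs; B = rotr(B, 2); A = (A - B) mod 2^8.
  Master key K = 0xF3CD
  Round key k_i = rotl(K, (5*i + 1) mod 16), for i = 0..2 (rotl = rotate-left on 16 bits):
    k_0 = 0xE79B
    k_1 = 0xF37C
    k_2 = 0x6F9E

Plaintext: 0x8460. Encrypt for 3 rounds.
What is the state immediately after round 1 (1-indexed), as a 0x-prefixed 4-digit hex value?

s_0 = plaintext = 0x8460
s_1 = Round(s_0, k_0) = 0x7F66
s_2 = Round(s_1, k_1) = 0x996A
s_3 = Round(s_2, k_2) = 0x9DC6

0x7F66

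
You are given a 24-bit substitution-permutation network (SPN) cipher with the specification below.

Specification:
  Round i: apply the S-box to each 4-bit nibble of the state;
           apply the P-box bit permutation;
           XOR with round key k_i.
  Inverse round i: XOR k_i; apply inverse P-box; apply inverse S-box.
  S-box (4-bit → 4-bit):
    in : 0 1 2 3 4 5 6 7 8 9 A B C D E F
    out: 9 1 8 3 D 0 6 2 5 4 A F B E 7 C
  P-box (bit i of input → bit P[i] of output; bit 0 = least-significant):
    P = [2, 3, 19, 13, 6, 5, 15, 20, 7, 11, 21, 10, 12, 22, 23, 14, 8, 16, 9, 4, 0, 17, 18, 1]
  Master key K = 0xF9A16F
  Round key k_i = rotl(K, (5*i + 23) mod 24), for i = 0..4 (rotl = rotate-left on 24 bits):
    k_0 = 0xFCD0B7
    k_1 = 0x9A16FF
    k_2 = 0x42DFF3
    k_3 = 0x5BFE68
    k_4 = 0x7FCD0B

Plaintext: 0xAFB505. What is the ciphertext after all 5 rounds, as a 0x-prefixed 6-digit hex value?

s_0 = plaintext = 0xAFB505
s_1 = Round(s_0, k_0) = 0x2E82E5
s_2 = Round(s_1, k_1) = 0x1B819D
s_3 = Round(s_2, k_2) = 0xCB6C6A
s_4 = Round(s_3, k_3) = 0x9851D3
s_5 = Round(s_4, k_4) = 0x6B4EA7

0x6B4EA7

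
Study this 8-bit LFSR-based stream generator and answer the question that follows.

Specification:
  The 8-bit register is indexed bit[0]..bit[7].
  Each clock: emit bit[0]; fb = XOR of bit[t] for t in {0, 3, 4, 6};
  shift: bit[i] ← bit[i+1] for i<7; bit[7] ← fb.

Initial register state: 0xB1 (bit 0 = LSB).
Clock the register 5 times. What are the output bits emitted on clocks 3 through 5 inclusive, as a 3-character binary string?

001

reg_0 = 0xB1
clock 1: out=1, reg = 0x58
clock 2: out=0, reg = 0xAC
clock 3: out=0, reg = 0xD6
clock 4: out=0, reg = 0x6B
clock 5: out=1, reg = 0xB5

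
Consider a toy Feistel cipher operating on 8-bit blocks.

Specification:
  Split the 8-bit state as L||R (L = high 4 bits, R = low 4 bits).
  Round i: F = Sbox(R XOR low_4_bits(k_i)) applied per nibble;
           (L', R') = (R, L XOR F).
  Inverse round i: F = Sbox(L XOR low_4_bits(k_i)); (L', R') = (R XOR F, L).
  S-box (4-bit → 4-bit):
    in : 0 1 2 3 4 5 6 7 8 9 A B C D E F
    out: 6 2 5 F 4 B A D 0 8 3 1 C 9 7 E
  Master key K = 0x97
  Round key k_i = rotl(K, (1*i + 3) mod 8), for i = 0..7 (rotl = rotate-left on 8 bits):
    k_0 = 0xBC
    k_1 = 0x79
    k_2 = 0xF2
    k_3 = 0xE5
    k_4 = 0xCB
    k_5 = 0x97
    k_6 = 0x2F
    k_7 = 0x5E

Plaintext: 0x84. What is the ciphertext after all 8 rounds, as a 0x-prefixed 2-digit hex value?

0xAC

s_0 = plaintext = 0x84
s_1 = Round(s_0, k_0) = 0x48
s_2 = Round(s_1, k_1) = 0x86
s_3 = Round(s_2, k_2) = 0x6C
s_4 = Round(s_3, k_3) = 0xCE
s_5 = Round(s_4, k_4) = 0xE7
s_6 = Round(s_5, k_5) = 0x78
s_7 = Round(s_6, k_6) = 0x8A
s_8 = Round(s_7, k_7) = 0xAC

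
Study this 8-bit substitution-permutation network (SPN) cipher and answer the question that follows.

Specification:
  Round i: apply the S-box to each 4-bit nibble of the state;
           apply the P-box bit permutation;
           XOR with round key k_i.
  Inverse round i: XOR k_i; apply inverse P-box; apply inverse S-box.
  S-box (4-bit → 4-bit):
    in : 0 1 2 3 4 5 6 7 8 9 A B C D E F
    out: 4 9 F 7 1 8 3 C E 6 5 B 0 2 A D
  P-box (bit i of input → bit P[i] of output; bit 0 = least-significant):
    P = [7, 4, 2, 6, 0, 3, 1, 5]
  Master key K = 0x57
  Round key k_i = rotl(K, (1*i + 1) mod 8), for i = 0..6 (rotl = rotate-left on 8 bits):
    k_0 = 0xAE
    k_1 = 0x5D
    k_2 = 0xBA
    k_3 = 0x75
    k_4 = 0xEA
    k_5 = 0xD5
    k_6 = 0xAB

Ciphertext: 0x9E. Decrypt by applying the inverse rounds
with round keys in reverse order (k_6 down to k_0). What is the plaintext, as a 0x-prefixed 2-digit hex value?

s_0 = ciphertext = 0x9E
s_1 = InvRound(s_0, k_6) = 0x19
s_2 = InvRound(s_1, k_5) = 0xDF
s_3 = InvRound(s_2, k_4) = 0x19
s_4 = InvRound(s_3, k_3) = 0xE7
s_5 = InvRound(s_4, k_2) = 0x68
s_6 = InvRound(s_5, k_1) = 0x19
s_7 = InvRound(s_6, k_0) = 0xF3

0xF3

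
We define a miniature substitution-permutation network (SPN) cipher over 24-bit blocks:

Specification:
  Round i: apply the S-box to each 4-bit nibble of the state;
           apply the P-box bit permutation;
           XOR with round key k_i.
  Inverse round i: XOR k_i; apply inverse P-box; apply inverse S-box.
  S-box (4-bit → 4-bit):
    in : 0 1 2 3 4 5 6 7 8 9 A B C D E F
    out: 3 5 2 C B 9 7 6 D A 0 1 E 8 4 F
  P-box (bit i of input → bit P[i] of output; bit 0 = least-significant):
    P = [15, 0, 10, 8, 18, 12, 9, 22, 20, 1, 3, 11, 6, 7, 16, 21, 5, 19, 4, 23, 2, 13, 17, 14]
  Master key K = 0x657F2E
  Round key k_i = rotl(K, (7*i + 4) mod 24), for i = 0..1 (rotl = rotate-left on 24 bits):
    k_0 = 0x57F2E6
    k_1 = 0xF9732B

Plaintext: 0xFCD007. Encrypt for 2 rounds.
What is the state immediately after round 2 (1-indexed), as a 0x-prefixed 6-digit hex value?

0x06E561

s_0 = plaintext = 0xFCD007
s_1 = Round(s_0, k_0) = 0xE986F1
s_2 = Round(s_1, k_1) = 0x06E561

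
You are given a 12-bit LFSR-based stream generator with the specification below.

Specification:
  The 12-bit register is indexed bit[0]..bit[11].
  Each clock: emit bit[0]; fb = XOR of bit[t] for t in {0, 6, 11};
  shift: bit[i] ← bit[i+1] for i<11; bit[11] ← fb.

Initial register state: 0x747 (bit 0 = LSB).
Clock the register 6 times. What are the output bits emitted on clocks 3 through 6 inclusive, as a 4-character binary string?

1000

reg_0 = 0x747
clock 1: out=1, reg = 0x3A3
clock 2: out=1, reg = 0x9D1
clock 3: out=1, reg = 0xCE8
clock 4: out=0, reg = 0x674
clock 5: out=0, reg = 0xB3A
clock 6: out=0, reg = 0xD9D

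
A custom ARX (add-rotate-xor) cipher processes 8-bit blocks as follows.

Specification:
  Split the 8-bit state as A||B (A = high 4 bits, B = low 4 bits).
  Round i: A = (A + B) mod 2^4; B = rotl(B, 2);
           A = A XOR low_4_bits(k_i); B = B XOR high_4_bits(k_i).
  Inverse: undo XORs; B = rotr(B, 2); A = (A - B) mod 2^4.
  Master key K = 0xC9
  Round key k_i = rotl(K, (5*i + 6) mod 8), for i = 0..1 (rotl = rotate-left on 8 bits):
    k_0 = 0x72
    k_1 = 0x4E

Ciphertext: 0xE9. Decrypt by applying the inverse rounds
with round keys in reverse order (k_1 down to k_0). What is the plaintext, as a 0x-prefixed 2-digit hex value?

0xB0

s_0 = ciphertext = 0xE9
s_1 = InvRound(s_0, k_1) = 0x97
s_2 = InvRound(s_1, k_0) = 0xB0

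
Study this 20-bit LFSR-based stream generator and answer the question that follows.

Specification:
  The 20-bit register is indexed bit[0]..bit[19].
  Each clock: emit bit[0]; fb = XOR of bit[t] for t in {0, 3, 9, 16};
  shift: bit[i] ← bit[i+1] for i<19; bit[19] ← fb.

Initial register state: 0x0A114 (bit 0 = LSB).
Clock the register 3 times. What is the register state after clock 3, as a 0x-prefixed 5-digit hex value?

0xC1422

reg_0 = 0x0A114
clock 1: out=0, reg = 0x0508A
clock 2: out=0, reg = 0x82845
clock 3: out=1, reg = 0xC1422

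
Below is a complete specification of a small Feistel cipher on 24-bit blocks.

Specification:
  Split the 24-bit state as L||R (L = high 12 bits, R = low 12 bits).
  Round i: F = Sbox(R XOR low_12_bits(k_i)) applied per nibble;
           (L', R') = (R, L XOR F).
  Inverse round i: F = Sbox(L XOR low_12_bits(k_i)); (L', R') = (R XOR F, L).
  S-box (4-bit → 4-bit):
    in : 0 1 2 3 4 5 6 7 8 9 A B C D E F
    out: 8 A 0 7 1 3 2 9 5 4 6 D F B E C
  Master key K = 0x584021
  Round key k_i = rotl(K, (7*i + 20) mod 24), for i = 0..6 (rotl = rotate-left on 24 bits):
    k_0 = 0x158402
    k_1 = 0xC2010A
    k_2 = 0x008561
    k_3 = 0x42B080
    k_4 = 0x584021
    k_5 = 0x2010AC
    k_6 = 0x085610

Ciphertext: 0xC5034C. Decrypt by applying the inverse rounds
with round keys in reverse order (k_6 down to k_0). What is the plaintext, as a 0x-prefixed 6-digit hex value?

0xCCE9B4

s_0 = ciphertext = 0xC5034C
s_1 = InvRound(s_0, k_6) = 0x554C50
s_2 = InvRound(s_1, k_5) = 0xF95554
s_3 = InvRound(s_2, k_4) = 0x985F95
s_4 = InvRound(s_3, k_3) = 0xB16985
s_5 = InvRound(s_4, k_2) = 0x71CB16
s_6 = InvRound(s_5, k_1) = 0x9B471C
s_7 = InvRound(s_6, k_0) = 0xCCE9B4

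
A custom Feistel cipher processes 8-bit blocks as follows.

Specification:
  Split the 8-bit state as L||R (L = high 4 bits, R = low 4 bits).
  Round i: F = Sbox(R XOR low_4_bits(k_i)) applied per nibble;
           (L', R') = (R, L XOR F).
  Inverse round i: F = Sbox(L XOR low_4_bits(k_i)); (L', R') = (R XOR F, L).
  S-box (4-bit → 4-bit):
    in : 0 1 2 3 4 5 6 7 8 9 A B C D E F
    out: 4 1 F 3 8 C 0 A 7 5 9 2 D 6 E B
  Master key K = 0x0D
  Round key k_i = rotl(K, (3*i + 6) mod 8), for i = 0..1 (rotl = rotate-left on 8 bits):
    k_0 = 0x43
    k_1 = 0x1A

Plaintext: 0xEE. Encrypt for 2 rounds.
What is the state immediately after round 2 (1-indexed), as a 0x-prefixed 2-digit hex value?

s_0 = plaintext = 0xEE
s_1 = Round(s_0, k_0) = 0xE8
s_2 = Round(s_1, k_1) = 0x81

0x81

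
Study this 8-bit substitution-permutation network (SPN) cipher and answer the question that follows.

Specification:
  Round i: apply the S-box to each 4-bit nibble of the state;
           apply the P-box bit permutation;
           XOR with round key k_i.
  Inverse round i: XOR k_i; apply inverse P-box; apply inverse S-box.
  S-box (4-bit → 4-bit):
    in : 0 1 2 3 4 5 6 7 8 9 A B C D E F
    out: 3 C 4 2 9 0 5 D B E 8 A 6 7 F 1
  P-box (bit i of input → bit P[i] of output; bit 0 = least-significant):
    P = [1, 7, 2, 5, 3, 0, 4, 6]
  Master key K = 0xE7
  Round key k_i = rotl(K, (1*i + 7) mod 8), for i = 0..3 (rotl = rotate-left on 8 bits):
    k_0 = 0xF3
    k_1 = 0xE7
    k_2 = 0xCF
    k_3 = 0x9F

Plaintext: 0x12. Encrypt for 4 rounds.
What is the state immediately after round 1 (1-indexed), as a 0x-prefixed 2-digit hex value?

s_0 = plaintext = 0x12
s_1 = Round(s_0, k_0) = 0xA7
s_2 = Round(s_1, k_1) = 0x81
s_3 = Round(s_2, k_2) = 0xA2
s_4 = Round(s_3, k_3) = 0xDB

0xA7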